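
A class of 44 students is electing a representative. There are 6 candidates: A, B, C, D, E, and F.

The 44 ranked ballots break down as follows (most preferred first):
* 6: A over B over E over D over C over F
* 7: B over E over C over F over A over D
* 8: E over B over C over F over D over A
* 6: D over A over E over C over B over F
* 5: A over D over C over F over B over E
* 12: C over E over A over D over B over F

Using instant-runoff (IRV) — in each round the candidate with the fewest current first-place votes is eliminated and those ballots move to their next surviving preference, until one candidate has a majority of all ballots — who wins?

Round 1: A 11, B 7, C 12, D 6, E 8, F 0. F eliminated.
Round 2: A 11, B 7, C 12, D 6, E 8. D eliminated.
Round 3: A 17, B 7, C 12, E 8. B eliminated.
Round 4: A 17, C 12, E 15. C eliminated.
Round 5: A 17, E 27. E has a majority (≥23).

E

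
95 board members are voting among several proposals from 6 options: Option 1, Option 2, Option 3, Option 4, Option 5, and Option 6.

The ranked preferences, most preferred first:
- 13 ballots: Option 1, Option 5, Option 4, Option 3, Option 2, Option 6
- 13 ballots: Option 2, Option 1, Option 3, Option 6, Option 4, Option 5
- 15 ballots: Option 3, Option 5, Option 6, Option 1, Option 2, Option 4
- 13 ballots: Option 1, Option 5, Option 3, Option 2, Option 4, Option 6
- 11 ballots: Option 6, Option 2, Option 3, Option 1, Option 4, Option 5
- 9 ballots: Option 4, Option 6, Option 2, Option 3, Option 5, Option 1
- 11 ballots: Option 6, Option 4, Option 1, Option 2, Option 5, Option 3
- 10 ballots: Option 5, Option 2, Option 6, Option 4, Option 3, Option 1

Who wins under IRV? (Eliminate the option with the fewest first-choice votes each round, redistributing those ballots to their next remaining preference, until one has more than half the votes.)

Option 6

Round 1: Option 1 26, Option 2 13, Option 3 15, Option 4 9, Option 5 10, Option 6 22. Option 4 eliminated.
Round 2: Option 1 26, Option 2 13, Option 3 15, Option 5 10, Option 6 31. Option 5 eliminated.
Round 3: Option 1 26, Option 2 23, Option 3 15, Option 6 31. Option 3 eliminated.
Round 4: Option 1 26, Option 2 23, Option 6 46. Option 2 eliminated.
Round 5: Option 1 39, Option 6 56. Option 6 has a majority (≥48).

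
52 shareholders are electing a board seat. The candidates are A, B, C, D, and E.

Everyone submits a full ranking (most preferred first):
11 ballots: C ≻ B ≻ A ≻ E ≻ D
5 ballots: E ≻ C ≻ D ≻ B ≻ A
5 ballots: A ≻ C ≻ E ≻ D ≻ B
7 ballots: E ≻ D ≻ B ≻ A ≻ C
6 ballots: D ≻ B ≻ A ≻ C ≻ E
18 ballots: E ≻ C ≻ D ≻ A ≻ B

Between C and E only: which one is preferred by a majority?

E

C is ranked above E on 22 ballots; E above C on 30.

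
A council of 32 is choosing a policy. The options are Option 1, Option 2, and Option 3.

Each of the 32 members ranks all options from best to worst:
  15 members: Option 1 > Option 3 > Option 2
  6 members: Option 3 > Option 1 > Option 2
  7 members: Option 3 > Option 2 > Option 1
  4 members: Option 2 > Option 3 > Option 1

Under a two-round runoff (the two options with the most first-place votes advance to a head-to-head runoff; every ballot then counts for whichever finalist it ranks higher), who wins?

Round 1 first-place votes: Option 1 15, Option 2 4, Option 3 13. Option 1 and Option 3 advance.
Runoff: Option 1 is ranked above Option 3 on 15 ballots, Option 3 above Option 1 on 17.

Option 3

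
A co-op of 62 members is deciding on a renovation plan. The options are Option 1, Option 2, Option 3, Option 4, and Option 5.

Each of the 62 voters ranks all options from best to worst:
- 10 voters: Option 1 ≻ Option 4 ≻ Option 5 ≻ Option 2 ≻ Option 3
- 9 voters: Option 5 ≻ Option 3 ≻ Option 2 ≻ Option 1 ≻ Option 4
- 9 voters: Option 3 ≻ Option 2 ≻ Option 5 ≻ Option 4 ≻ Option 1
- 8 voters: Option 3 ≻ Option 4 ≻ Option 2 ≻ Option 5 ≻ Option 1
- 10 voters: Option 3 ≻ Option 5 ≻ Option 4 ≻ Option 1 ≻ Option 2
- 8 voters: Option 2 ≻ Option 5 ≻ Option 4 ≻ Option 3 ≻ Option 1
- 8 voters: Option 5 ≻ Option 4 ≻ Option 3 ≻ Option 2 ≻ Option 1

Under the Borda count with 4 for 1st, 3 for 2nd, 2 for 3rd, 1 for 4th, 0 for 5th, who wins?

Option 5

Option 1: 10×4 + 9×1 + 9×0 + 8×0 + 10×1 + 8×0 + 8×0 = 59
Option 2: 10×1 + 9×2 + 9×3 + 8×2 + 10×0 + 8×4 + 8×1 = 111
Option 3: 10×0 + 9×3 + 9×4 + 8×4 + 10×4 + 8×1 + 8×2 = 159
Option 4: 10×3 + 9×0 + 9×1 + 8×3 + 10×2 + 8×2 + 8×3 = 123
Option 5: 10×2 + 9×4 + 9×2 + 8×1 + 10×3 + 8×3 + 8×4 = 168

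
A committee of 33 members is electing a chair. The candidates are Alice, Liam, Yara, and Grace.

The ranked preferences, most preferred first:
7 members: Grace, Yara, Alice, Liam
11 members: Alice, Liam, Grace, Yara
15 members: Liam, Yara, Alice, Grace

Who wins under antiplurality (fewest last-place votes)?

Alice

Last-place votes: Alice 0, Liam 7, Yara 11, Grace 15.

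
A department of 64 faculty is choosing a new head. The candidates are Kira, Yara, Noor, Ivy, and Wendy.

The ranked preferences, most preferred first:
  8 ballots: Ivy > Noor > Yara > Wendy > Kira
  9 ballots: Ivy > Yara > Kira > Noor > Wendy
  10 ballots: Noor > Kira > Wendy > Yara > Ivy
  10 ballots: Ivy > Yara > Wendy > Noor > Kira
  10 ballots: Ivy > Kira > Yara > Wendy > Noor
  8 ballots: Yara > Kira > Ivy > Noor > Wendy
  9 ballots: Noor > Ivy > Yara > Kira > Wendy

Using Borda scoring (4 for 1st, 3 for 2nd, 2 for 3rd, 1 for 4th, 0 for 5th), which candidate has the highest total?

Kira: 8×0 + 9×2 + 10×3 + 10×0 + 10×3 + 8×3 + 9×1 = 111
Yara: 8×2 + 9×3 + 10×1 + 10×3 + 10×2 + 8×4 + 9×2 = 153
Noor: 8×3 + 9×1 + 10×4 + 10×1 + 10×0 + 8×1 + 9×4 = 127
Ivy: 8×4 + 9×4 + 10×0 + 10×4 + 10×4 + 8×2 + 9×3 = 191
Wendy: 8×1 + 9×0 + 10×2 + 10×2 + 10×1 + 8×0 + 9×0 = 58

Ivy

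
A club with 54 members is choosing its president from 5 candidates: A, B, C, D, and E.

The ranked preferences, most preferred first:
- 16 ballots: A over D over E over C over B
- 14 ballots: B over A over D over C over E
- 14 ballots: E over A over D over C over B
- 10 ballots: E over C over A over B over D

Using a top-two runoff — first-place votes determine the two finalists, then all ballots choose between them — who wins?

A

Round 1 first-place votes: A 16, B 14, C 0, D 0, E 24. E and A advance.
Runoff: E is ranked above A on 24 ballots, A above E on 30.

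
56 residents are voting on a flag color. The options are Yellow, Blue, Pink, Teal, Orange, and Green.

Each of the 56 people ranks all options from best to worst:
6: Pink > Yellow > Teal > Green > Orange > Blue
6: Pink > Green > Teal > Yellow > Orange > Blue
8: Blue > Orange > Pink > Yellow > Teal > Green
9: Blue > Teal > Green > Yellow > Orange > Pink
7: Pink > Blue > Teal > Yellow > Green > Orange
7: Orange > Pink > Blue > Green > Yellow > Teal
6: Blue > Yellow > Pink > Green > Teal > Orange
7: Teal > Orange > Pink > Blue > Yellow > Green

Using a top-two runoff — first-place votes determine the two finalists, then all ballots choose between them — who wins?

Pink

Round 1 first-place votes: Yellow 0, Blue 23, Pink 19, Teal 7, Orange 7, Green 0. Blue and Pink advance.
Runoff: Blue is ranked above Pink on 23 ballots, Pink above Blue on 33.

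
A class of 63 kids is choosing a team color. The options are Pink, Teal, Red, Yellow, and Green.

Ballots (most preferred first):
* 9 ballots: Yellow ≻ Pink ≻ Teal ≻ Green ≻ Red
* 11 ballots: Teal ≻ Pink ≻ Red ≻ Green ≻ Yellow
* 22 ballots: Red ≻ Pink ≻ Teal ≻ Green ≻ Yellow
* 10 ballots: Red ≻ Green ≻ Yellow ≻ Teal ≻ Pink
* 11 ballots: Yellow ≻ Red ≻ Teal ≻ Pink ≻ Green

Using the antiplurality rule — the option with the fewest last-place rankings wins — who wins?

Teal

Last-place votes: Pink 10, Teal 0, Red 9, Yellow 33, Green 11.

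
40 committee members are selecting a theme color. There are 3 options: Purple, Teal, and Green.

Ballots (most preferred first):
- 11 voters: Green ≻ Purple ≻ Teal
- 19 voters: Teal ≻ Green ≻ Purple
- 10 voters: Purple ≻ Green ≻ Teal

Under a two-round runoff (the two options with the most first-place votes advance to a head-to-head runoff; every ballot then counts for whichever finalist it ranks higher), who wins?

Round 1 first-place votes: Purple 10, Teal 19, Green 11. Teal and Green advance.
Runoff: Teal is ranked above Green on 19 ballots, Green above Teal on 21.

Green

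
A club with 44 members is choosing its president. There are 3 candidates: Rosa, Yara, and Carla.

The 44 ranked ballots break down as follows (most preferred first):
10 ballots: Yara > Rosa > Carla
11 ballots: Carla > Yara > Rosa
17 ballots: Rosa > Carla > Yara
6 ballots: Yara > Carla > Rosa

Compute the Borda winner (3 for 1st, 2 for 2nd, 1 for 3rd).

Carla

Rosa: 10×2 + 11×1 + 17×3 + 6×1 = 88
Yara: 10×3 + 11×2 + 17×1 + 6×3 = 87
Carla: 10×1 + 11×3 + 17×2 + 6×2 = 89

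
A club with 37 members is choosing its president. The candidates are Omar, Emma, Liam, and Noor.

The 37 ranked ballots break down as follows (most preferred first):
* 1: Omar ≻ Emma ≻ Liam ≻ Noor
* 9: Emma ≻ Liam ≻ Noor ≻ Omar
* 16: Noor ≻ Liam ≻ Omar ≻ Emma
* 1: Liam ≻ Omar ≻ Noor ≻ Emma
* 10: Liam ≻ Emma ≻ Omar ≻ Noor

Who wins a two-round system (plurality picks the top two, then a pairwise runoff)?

Liam

Round 1 first-place votes: Omar 1, Emma 9, Liam 11, Noor 16. Noor and Liam advance.
Runoff: Noor is ranked above Liam on 16 ballots, Liam above Noor on 21.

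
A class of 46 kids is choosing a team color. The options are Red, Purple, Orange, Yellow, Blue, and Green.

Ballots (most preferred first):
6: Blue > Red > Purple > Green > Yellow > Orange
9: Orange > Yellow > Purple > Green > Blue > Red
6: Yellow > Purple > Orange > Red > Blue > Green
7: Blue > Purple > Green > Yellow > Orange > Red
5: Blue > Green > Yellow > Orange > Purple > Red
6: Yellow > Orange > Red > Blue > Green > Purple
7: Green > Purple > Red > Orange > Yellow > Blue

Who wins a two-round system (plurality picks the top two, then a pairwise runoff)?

Yellow

Round 1 first-place votes: Red 0, Purple 0, Orange 9, Yellow 12, Blue 18, Green 7. Blue and Yellow advance.
Runoff: Blue is ranked above Yellow on 18 ballots, Yellow above Blue on 28.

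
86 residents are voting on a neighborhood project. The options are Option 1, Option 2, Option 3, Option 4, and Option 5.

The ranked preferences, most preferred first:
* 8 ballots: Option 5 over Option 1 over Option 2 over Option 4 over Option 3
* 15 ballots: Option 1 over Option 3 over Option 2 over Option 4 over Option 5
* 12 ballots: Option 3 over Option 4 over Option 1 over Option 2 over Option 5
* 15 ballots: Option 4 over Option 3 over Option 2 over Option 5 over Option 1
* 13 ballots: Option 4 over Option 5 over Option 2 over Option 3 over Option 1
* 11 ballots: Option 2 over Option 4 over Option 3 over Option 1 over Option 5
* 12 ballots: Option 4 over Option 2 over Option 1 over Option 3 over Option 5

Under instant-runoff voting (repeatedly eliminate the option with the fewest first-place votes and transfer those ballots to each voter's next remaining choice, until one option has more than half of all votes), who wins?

Round 1: Option 1 15, Option 2 11, Option 3 12, Option 4 40, Option 5 8. Option 5 eliminated.
Round 2: Option 1 23, Option 2 11, Option 3 12, Option 4 40. Option 2 eliminated.
Round 3: Option 1 23, Option 3 12, Option 4 51. Option 4 has a majority (≥44).

Option 4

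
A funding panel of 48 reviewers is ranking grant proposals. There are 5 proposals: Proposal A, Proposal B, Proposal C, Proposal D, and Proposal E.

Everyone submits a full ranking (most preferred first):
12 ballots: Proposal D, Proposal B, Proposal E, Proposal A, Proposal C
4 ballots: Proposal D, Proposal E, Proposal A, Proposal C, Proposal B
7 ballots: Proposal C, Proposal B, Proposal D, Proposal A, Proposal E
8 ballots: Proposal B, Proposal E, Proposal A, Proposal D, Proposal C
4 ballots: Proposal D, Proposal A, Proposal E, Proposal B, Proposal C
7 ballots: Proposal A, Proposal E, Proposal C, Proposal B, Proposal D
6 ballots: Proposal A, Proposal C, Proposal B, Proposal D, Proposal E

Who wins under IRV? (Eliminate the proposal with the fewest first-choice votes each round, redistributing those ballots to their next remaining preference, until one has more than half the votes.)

Round 1: Proposal A 13, Proposal B 8, Proposal C 7, Proposal D 20, Proposal E 0. Proposal E eliminated.
Round 2: Proposal A 13, Proposal B 8, Proposal C 7, Proposal D 20. Proposal C eliminated.
Round 3: Proposal A 13, Proposal B 15, Proposal D 20. Proposal A eliminated.
Round 4: Proposal B 28, Proposal D 20. Proposal B has a majority (≥25).

Proposal B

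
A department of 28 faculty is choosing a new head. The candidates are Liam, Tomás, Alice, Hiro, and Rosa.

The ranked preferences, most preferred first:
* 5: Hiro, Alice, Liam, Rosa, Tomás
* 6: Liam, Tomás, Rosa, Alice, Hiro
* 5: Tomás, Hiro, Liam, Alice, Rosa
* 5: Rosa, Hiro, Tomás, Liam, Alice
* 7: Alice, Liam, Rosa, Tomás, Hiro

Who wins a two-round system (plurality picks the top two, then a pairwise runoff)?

Liam

Round 1 first-place votes: Liam 6, Tomás 5, Alice 7, Hiro 5, Rosa 5. Alice and Liam advance.
Runoff: Alice is ranked above Liam on 12 ballots, Liam above Alice on 16.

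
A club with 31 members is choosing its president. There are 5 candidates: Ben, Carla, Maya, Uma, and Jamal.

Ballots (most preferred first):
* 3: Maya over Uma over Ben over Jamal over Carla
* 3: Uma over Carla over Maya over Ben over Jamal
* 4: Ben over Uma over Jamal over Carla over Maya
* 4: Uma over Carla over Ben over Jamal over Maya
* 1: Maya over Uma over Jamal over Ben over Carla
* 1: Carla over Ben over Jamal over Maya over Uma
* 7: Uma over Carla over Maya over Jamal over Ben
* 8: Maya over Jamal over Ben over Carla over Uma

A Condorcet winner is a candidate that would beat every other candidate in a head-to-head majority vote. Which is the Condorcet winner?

Uma vs Ben: 18–13
Uma vs Carla: 22–9
Uma vs Maya: 18–13
Uma vs Jamal: 22–9
Uma beats every other candidate.

Uma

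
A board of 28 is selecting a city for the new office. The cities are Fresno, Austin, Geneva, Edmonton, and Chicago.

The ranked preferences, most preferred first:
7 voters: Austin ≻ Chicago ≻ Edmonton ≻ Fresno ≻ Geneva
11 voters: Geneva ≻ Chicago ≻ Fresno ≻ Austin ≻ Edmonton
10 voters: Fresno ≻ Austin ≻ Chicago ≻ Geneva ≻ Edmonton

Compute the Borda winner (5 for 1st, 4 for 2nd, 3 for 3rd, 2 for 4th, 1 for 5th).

Fresno: 7×2 + 11×3 + 10×5 = 97
Austin: 7×5 + 11×2 + 10×4 = 97
Geneva: 7×1 + 11×5 + 10×2 = 82
Edmonton: 7×3 + 11×1 + 10×1 = 42
Chicago: 7×4 + 11×4 + 10×3 = 102

Chicago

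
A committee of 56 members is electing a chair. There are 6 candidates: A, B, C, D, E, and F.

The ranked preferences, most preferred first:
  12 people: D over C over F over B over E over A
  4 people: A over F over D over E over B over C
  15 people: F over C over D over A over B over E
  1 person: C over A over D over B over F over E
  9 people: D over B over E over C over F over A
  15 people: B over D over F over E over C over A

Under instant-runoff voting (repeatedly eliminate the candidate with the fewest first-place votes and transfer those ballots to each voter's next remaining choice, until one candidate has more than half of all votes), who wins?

Round 1: A 4, B 15, C 1, D 21, E 0, F 15. E eliminated.
Round 2: A 4, B 15, C 1, D 21, F 15. C eliminated.
Round 3: A 5, B 15, D 21, F 15. A eliminated.
Round 4: B 15, D 22, F 19. B eliminated.
Round 5: D 37, F 19. D has a majority (≥29).

D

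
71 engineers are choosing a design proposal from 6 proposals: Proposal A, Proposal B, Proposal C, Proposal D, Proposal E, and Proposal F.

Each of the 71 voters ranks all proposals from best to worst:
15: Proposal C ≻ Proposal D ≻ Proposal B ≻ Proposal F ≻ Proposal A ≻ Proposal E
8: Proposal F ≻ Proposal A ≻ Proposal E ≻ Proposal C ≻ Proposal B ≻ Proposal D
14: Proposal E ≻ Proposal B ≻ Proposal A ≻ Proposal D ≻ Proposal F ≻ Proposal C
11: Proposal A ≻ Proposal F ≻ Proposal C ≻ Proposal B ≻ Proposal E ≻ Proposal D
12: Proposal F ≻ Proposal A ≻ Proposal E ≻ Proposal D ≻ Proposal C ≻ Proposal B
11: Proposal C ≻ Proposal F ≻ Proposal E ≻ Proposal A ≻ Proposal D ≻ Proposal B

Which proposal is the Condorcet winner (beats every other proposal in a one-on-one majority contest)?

Proposal F

Proposal F vs Proposal A: 46–25
Proposal F vs Proposal B: 42–29
Proposal F vs Proposal C: 45–26
Proposal F vs Proposal D: 42–29
Proposal F vs Proposal E: 57–14
Proposal F beats every other proposal.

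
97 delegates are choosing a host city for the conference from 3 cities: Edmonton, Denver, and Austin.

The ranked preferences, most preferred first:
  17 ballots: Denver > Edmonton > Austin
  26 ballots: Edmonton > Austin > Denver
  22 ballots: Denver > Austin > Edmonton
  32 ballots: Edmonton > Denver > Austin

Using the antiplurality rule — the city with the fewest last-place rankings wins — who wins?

Last-place votes: Edmonton 22, Denver 26, Austin 49.

Edmonton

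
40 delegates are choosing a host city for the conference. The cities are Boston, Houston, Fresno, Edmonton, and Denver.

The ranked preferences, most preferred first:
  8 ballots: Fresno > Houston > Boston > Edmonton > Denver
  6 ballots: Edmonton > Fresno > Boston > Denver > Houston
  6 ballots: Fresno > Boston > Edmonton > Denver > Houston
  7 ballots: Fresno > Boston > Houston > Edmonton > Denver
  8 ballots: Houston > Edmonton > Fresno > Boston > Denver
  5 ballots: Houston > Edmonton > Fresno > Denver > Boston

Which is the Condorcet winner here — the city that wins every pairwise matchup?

Fresno

Fresno vs Boston: 40–0
Fresno vs Houston: 27–13
Fresno vs Edmonton: 21–19
Fresno vs Denver: 40–0
Fresno beats every other city.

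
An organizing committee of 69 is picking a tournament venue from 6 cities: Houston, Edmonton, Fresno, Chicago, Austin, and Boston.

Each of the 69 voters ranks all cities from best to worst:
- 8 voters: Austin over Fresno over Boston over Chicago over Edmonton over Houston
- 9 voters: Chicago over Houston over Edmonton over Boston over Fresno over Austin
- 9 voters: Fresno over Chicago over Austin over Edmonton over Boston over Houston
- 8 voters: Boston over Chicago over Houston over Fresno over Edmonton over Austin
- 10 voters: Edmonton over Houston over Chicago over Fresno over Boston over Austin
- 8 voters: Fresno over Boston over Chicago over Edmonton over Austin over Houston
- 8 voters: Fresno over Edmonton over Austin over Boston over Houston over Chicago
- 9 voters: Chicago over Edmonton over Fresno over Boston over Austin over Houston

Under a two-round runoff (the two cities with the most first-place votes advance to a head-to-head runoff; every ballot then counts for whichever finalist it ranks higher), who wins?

Chicago

Round 1 first-place votes: Houston 0, Edmonton 10, Fresno 25, Chicago 18, Austin 8, Boston 8. Fresno and Chicago advance.
Runoff: Fresno is ranked above Chicago on 33 ballots, Chicago above Fresno on 36.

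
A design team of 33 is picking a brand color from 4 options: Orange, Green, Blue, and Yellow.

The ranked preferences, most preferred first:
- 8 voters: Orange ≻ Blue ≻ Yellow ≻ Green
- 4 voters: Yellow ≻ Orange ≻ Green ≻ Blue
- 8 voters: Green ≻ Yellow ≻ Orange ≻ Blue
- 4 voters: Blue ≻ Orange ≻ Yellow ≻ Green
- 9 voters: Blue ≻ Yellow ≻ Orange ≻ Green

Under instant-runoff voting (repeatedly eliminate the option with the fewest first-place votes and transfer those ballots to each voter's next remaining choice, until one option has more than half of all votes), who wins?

Round 1: Orange 8, Green 8, Blue 13, Yellow 4. Yellow eliminated.
Round 2: Orange 12, Green 8, Blue 13. Green eliminated.
Round 3: Orange 20, Blue 13. Orange has a majority (≥17).

Orange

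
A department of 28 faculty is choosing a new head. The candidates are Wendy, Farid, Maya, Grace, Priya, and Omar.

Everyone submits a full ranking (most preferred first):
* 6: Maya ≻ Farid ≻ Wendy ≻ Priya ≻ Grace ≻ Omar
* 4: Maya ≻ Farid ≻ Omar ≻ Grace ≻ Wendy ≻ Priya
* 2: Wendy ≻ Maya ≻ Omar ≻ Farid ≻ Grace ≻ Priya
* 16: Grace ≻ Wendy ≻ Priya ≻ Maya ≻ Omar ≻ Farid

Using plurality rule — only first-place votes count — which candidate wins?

Grace

First-place votes: Wendy 2, Farid 0, Maya 10, Grace 16, Priya 0, Omar 0.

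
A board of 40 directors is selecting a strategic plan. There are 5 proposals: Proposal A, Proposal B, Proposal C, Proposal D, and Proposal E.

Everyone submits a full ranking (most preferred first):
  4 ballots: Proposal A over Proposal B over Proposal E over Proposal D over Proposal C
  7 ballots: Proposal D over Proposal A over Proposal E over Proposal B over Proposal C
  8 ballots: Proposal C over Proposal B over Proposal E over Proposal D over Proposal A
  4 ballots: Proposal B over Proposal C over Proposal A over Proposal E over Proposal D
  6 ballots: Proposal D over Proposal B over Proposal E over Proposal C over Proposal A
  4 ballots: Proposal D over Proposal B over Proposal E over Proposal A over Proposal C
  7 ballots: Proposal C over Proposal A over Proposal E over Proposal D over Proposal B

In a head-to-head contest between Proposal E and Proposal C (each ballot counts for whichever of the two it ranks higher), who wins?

Proposal E

Proposal E is ranked above Proposal C on 21 ballots; Proposal C above Proposal E on 19.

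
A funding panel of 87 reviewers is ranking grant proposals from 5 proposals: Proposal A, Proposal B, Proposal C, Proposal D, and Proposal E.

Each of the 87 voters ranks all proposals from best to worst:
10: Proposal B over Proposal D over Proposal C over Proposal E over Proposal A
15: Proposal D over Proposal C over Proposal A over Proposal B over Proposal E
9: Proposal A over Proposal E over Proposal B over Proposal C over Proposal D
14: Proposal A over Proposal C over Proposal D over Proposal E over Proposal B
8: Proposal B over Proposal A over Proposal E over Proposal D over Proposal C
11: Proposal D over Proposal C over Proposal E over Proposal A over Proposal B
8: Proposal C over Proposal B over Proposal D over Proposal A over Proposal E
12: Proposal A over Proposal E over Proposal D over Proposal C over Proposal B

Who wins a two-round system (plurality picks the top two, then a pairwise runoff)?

Round 1 first-place votes: Proposal A 35, Proposal B 18, Proposal C 8, Proposal D 26, Proposal E 0. Proposal A and Proposal D advance.
Runoff: Proposal A is ranked above Proposal D on 43 ballots, Proposal D above Proposal A on 44.

Proposal D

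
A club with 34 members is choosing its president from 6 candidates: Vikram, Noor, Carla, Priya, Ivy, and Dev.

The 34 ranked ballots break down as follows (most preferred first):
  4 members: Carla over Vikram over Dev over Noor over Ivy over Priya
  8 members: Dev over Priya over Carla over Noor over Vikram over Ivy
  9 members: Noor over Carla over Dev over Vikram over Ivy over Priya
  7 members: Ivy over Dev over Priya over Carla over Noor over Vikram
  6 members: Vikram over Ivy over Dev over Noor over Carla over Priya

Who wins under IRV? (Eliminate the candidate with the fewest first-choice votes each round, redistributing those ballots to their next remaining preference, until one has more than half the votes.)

Dev

Round 1: Vikram 6, Noor 9, Carla 4, Priya 0, Ivy 7, Dev 8. Priya eliminated.
Round 2: Vikram 6, Noor 9, Carla 4, Ivy 7, Dev 8. Carla eliminated.
Round 3: Vikram 10, Noor 9, Ivy 7, Dev 8. Ivy eliminated.
Round 4: Vikram 10, Noor 9, Dev 15. Noor eliminated.
Round 5: Vikram 10, Dev 24. Dev has a majority (≥18).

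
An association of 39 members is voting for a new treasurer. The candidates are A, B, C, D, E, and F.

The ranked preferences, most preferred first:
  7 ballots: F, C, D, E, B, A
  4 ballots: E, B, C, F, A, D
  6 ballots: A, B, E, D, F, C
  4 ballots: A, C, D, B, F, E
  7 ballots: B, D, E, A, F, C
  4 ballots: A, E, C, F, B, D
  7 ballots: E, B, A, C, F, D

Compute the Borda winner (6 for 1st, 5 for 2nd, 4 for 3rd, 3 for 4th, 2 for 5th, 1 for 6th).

A: 7×1 + 4×2 + 6×6 + 4×6 + 7×3 + 4×6 + 7×4 = 148
B: 7×2 + 4×5 + 6×5 + 4×3 + 7×6 + 4×2 + 7×5 = 161
C: 7×5 + 4×4 + 6×1 + 4×5 + 7×1 + 4×4 + 7×3 = 121
D: 7×4 + 4×1 + 6×3 + 4×4 + 7×5 + 4×1 + 7×1 = 112
E: 7×3 + 4×6 + 6×4 + 4×1 + 7×4 + 4×5 + 7×6 = 163
F: 7×6 + 4×3 + 6×2 + 4×2 + 7×2 + 4×3 + 7×2 = 114

E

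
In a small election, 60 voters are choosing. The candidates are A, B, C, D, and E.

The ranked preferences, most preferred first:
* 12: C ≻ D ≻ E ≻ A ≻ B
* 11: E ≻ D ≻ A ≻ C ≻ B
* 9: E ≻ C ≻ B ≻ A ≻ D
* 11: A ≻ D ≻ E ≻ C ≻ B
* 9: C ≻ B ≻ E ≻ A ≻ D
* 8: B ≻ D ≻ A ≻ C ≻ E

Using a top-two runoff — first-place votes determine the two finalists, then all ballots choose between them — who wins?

Round 1 first-place votes: A 11, B 8, C 21, D 0, E 20. C and E advance.
Runoff: C is ranked above E on 29 ballots, E above C on 31.

E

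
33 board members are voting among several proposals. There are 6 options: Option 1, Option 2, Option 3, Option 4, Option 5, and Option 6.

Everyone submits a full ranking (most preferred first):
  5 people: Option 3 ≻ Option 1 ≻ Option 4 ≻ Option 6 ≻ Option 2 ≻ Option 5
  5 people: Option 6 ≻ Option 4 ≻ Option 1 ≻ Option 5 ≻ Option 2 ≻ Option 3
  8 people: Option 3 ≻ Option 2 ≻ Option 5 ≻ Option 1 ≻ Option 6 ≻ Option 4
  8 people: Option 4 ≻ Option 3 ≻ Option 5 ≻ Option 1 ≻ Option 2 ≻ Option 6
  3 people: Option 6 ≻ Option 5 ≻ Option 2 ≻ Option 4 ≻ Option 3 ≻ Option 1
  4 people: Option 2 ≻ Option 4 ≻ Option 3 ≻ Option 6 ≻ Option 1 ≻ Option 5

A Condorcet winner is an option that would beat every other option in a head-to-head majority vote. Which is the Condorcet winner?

Option 4 vs Option 1: 20–13
Option 4 vs Option 2: 18–15
Option 4 vs Option 3: 20–13
Option 4 vs Option 5: 22–11
Option 4 vs Option 6: 17–16
Option 4 beats every other option.

Option 4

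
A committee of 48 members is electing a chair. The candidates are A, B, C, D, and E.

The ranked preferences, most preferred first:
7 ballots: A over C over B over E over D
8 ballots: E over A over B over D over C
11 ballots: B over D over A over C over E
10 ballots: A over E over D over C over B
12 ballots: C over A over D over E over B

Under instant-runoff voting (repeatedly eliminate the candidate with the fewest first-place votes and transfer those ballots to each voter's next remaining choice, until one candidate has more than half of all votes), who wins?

Round 1: A 17, B 11, C 12, D 0, E 8. D eliminated.
Round 2: A 17, B 11, C 12, E 8. E eliminated.
Round 3: A 25, B 11, C 12. A has a majority (≥25).

A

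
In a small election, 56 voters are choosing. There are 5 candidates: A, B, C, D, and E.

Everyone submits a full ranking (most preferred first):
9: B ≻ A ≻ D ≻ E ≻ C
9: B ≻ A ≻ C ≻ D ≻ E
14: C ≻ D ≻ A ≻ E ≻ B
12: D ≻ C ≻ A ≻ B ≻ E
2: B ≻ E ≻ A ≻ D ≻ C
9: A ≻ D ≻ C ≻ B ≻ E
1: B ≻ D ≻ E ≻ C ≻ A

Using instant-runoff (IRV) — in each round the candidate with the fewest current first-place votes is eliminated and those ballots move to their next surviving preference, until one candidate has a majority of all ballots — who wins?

D

Round 1: A 9, B 21, C 14, D 12, E 0. E eliminated.
Round 2: A 9, B 21, C 14, D 12. A eliminated.
Round 3: B 21, C 14, D 21. C eliminated.
Round 4: B 21, D 35. D has a majority (≥29).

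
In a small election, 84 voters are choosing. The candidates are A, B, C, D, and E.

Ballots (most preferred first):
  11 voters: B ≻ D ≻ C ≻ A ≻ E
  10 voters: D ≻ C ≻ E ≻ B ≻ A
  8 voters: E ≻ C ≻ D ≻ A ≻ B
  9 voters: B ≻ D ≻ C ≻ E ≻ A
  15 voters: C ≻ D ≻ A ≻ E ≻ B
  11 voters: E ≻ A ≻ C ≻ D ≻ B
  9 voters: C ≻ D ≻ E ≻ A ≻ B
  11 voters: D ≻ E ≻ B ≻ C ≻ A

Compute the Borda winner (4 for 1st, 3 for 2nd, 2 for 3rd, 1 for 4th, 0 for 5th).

D

A: 11×1 + 10×0 + 8×1 + 9×0 + 15×2 + 11×3 + 9×1 + 11×0 = 91
B: 11×4 + 10×1 + 8×0 + 9×4 + 15×0 + 11×0 + 9×0 + 11×2 = 112
C: 11×2 + 10×3 + 8×3 + 9×2 + 15×4 + 11×2 + 9×4 + 11×1 = 223
D: 11×3 + 10×4 + 8×2 + 9×3 + 15×3 + 11×1 + 9×3 + 11×4 = 243
E: 11×0 + 10×2 + 8×4 + 9×1 + 15×1 + 11×4 + 9×2 + 11×3 = 171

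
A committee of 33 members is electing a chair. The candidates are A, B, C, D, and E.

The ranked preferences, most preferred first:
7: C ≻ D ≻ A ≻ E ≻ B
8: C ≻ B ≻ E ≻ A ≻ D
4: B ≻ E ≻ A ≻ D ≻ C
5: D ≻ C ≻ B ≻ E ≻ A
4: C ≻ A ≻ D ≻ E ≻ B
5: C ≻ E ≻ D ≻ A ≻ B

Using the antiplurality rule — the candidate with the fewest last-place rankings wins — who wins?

E

Last-place votes: A 5, B 16, C 4, D 8, E 0.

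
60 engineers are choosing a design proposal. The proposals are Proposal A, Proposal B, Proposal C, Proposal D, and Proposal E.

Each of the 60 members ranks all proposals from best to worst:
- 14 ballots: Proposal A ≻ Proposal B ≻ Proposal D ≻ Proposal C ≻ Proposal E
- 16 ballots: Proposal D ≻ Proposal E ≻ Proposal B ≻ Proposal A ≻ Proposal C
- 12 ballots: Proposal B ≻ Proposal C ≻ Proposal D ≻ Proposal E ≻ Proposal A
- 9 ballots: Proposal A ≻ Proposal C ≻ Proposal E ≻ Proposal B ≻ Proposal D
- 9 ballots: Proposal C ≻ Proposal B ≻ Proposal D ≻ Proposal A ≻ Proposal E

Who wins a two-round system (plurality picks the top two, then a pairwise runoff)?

Round 1 first-place votes: Proposal A 23, Proposal B 12, Proposal C 9, Proposal D 16, Proposal E 0. Proposal A and Proposal D advance.
Runoff: Proposal A is ranked above Proposal D on 23 ballots, Proposal D above Proposal A on 37.

Proposal D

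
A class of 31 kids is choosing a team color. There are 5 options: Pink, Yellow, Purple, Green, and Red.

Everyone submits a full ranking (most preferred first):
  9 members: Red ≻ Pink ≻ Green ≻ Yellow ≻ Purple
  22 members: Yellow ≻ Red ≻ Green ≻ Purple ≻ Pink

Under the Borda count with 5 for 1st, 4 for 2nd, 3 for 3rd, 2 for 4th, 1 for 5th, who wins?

Red

Pink: 9×4 + 22×1 = 58
Yellow: 9×2 + 22×5 = 128
Purple: 9×1 + 22×2 = 53
Green: 9×3 + 22×3 = 93
Red: 9×5 + 22×4 = 133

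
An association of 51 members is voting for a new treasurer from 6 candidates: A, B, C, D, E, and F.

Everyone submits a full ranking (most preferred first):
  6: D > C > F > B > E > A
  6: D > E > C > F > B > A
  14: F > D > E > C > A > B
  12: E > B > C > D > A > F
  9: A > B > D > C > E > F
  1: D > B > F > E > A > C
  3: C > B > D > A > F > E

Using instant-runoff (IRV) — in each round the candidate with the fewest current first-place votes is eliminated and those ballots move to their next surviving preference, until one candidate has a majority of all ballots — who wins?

D

Round 1: A 9, B 0, C 3, D 13, E 12, F 14. B eliminated.
Round 2: A 9, C 3, D 13, E 12, F 14. C eliminated.
Round 3: A 9, D 16, E 12, F 14. A eliminated.
Round 4: D 25, E 12, F 14. E eliminated.
Round 5: D 37, F 14. D has a majority (≥26).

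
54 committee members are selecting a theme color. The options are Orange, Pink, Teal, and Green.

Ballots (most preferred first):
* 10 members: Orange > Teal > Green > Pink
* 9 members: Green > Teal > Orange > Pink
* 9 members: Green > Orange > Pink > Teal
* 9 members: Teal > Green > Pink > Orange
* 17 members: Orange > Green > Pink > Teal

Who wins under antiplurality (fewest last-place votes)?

Last-place votes: Orange 9, Pink 19, Teal 26, Green 0.

Green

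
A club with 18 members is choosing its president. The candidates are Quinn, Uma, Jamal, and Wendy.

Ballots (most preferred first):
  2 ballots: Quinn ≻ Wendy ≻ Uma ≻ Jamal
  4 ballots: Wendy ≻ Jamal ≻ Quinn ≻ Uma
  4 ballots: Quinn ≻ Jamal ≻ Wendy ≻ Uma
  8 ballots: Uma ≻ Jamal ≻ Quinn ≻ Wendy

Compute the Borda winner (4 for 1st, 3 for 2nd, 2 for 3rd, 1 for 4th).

Quinn: 2×4 + 4×2 + 4×4 + 8×2 = 48
Uma: 2×2 + 4×1 + 4×1 + 8×4 = 44
Jamal: 2×1 + 4×3 + 4×3 + 8×3 = 50
Wendy: 2×3 + 4×4 + 4×2 + 8×1 = 38

Jamal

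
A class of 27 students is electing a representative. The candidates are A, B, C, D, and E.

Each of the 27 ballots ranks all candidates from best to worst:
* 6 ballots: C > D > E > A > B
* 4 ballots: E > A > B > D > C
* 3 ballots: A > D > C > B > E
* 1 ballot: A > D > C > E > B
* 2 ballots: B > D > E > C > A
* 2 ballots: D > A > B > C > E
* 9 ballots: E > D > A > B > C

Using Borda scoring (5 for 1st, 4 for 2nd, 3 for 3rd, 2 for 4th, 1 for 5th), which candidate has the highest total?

A: 6×2 + 4×4 + 3×5 + 1×5 + 2×1 + 2×4 + 9×3 = 85
B: 6×1 + 4×3 + 3×2 + 1×1 + 2×5 + 2×3 + 9×2 = 59
C: 6×5 + 4×1 + 3×3 + 1×3 + 2×2 + 2×2 + 9×1 = 63
D: 6×4 + 4×2 + 3×4 + 1×4 + 2×4 + 2×5 + 9×4 = 102
E: 6×3 + 4×5 + 3×1 + 1×2 + 2×3 + 2×1 + 9×5 = 96

D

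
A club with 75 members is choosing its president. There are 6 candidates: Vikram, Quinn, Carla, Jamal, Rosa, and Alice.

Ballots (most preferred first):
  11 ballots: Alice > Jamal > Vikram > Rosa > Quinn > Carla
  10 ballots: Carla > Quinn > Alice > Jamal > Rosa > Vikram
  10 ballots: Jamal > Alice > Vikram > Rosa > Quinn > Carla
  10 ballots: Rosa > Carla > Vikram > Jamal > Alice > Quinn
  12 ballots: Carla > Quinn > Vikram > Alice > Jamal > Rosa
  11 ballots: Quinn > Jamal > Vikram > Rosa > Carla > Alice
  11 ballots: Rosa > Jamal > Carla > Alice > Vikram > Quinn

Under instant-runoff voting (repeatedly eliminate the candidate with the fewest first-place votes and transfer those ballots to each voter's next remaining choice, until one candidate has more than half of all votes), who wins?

Round 1: Vikram 0, Quinn 11, Carla 22, Jamal 10, Rosa 21, Alice 11. Vikram eliminated.
Round 2: Quinn 11, Carla 22, Jamal 10, Rosa 21, Alice 11. Jamal eliminated.
Round 3: Quinn 11, Carla 22, Rosa 21, Alice 21. Quinn eliminated.
Round 4: Carla 22, Rosa 32, Alice 21. Alice eliminated.
Round 5: Carla 22, Rosa 53. Rosa has a majority (≥38).

Rosa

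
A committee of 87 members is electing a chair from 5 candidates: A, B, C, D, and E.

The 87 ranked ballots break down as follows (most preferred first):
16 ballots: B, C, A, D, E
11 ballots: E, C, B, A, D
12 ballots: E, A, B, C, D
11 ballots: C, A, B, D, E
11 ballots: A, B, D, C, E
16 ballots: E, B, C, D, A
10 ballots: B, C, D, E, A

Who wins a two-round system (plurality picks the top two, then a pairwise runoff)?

Round 1 first-place votes: A 11, B 26, C 11, D 0, E 39. E and B advance.
Runoff: E is ranked above B on 39 ballots, B above E on 48.

B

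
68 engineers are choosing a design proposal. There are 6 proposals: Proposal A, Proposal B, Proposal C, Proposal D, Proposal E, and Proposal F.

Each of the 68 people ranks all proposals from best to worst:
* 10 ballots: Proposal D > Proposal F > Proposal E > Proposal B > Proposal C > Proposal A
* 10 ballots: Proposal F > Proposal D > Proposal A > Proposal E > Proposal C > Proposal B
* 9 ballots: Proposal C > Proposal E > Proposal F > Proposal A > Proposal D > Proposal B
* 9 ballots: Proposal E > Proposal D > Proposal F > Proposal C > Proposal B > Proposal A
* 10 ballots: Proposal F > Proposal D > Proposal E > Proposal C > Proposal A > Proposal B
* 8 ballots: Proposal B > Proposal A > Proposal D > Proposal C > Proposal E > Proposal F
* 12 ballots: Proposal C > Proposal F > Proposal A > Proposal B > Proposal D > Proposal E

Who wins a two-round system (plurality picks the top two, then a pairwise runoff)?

Proposal F

Round 1 first-place votes: Proposal A 0, Proposal B 8, Proposal C 21, Proposal D 10, Proposal E 9, Proposal F 20. Proposal C and Proposal F advance.
Runoff: Proposal C is ranked above Proposal F on 29 ballots, Proposal F above Proposal C on 39.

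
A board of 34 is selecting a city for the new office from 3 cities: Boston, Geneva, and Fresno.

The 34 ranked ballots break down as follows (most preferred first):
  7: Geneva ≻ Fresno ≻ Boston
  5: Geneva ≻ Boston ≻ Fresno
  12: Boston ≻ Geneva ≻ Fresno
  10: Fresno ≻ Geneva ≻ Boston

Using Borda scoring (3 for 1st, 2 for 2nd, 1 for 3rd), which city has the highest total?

Boston: 7×1 + 5×2 + 12×3 + 10×1 = 63
Geneva: 7×3 + 5×3 + 12×2 + 10×2 = 80
Fresno: 7×2 + 5×1 + 12×1 + 10×3 = 61

Geneva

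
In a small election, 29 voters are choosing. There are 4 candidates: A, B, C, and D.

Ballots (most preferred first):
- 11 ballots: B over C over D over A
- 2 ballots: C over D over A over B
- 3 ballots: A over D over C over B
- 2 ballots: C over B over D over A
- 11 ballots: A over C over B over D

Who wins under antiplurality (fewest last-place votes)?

C

Last-place votes: A 13, B 5, C 0, D 11.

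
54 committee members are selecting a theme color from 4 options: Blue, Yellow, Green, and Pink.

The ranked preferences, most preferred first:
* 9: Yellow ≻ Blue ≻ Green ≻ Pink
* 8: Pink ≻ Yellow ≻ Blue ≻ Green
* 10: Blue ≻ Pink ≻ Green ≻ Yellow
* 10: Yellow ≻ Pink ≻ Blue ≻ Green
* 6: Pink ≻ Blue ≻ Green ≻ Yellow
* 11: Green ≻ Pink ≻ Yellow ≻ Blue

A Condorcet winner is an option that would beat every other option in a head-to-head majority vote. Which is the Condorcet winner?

Pink vs Blue: 35–19
Pink vs Yellow: 35–19
Pink vs Green: 34–20
Pink beats every other option.

Pink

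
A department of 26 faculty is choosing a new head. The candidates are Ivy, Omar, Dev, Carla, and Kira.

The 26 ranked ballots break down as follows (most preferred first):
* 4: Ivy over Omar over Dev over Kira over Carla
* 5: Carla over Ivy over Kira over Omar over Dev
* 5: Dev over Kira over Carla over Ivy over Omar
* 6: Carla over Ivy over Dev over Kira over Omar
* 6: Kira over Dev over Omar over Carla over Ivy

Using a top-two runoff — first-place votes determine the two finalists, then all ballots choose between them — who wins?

Round 1 first-place votes: Ivy 4, Omar 0, Dev 5, Carla 11, Kira 6. Carla and Kira advance.
Runoff: Carla is ranked above Kira on 11 ballots, Kira above Carla on 15.

Kira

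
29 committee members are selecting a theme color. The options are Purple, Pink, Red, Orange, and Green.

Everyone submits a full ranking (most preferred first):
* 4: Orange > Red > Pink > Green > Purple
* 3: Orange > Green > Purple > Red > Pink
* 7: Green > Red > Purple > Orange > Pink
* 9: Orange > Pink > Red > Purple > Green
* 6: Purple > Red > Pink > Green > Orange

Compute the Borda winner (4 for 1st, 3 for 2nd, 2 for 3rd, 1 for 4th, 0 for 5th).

Red

Purple: 4×0 + 3×2 + 7×2 + 9×1 + 6×4 = 53
Pink: 4×2 + 3×0 + 7×0 + 9×3 + 6×2 = 47
Red: 4×3 + 3×1 + 7×3 + 9×2 + 6×3 = 72
Orange: 4×4 + 3×4 + 7×1 + 9×4 + 6×0 = 71
Green: 4×1 + 3×3 + 7×4 + 9×0 + 6×1 = 47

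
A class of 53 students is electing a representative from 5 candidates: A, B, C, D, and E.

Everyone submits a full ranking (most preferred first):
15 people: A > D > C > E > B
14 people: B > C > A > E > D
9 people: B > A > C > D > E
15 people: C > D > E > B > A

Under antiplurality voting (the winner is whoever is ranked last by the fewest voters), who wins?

Last-place votes: A 15, B 15, C 0, D 14, E 9.

C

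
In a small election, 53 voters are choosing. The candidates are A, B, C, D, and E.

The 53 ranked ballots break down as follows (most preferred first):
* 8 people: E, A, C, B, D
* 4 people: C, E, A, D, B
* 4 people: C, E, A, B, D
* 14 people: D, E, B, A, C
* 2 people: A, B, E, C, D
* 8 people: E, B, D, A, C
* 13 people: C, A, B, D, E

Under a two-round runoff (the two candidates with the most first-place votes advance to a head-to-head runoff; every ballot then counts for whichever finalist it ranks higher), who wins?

E

Round 1 first-place votes: A 2, B 0, C 21, D 14, E 16. C and E advance.
Runoff: C is ranked above E on 21 ballots, E above C on 32.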